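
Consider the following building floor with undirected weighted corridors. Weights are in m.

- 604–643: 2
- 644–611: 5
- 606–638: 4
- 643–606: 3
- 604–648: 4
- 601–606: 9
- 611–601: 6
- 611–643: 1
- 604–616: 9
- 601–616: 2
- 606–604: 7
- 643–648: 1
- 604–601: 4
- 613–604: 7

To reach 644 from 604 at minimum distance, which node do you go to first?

Compare a few routes:
604–643–611–644: 2+1+5 = 8
604–601–611–644: 4+6+5 = 15
604–648–643–611–644: 4+1+1+5 = 11
The minimum is 8 m via 604–643–611–644.
So from 604 the first move is to 643.

643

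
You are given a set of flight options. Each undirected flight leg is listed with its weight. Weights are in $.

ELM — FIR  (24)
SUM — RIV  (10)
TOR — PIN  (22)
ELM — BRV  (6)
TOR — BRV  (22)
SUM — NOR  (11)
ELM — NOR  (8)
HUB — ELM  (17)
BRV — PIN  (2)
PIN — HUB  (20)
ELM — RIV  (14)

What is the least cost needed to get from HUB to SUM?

$36

Shortest distances from HUB:
HUB: 0
ELM: 17  (via HUB)
PIN: 20  (via HUB)
BRV: 22  (via PIN)
NOR: 25  (via ELM)
RIV: 31  (via ELM)
SUM: 36  (via NOR)
Shortest route: HUB–ELM–NOR–SUM = $36.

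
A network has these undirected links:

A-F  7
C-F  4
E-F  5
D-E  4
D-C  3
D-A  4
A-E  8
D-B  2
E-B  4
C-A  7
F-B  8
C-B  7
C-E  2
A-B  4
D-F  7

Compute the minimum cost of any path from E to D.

4

Candidate routes:
E → D: 4 = 4
E → C → D: 2+3 = 5
Cheapest is E → D at 4.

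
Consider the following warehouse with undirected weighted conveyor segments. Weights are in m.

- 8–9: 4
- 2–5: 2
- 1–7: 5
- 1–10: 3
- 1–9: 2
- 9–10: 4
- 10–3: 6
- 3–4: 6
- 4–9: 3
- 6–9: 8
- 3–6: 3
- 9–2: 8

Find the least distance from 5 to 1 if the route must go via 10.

17 m

Shortest 5→10: 5–2–9–10 = 14
Best 10 to 1: 10–1 costing 3
Total via 10: 14 + 3 = 17 m.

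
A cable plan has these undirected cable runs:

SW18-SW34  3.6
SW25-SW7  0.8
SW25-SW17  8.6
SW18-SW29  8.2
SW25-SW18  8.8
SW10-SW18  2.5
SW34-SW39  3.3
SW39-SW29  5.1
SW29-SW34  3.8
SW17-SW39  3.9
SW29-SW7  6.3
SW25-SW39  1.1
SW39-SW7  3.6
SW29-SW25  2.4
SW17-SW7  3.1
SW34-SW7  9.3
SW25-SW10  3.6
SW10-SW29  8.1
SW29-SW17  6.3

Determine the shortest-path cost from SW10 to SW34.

6.1

Settle nodes by increasing distance from SW10:
SW10: 0
SW18: 2.5  (via SW10)
SW25: 3.6  (via SW10)
SW7: 4.4  (via SW25)
SW39: 4.7  (via SW25)
SW29: 6  (via SW25)
SW34: 6.1  (via SW18)
Shortest route: SW10–SW18–SW34 = 6.1.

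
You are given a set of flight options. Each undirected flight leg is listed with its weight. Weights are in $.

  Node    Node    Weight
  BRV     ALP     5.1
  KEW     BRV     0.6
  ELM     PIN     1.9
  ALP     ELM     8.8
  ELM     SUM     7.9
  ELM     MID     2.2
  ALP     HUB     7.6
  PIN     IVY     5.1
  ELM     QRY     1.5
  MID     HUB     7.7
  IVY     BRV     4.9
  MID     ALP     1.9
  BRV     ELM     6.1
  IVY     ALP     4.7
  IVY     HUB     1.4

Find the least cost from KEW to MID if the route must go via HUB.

$14.6

Shortest KEW→HUB: KEW–BRV–IVY–HUB = 6.9
Best HUB to MID: HUB–MID costing 7.7
Total via HUB: 6.9 + 7.7 = $14.6.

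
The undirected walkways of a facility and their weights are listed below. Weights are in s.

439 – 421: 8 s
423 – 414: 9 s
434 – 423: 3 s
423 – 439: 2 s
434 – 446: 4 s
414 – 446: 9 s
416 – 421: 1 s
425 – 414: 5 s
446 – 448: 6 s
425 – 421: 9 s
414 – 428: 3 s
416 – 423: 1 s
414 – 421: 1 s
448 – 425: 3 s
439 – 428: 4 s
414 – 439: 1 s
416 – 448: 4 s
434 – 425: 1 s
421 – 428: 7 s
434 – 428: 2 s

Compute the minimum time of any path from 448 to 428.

Running Dijkstra from 448:
448: 0
425: 3  (via 448)
416: 4  (via 448)
434: 4  (via 425)
421: 5  (via 416)
423: 5  (via 416)
428: 6  (via 434)
Shortest route: 448 → 425 → 434 → 428 = 6 s.

6 s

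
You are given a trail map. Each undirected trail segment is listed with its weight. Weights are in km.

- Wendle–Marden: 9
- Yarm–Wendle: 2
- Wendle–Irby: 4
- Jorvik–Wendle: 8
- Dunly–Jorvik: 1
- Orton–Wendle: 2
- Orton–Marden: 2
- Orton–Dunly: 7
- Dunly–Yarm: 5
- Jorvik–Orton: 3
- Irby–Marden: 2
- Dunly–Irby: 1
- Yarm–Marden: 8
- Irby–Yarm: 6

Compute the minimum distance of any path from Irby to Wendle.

4 km

Settle nodes by increasing distance from Irby:
Irby: 0
Dunly: 1  (via Irby)
Marden: 2  (via Irby)
Jorvik: 2  (via Dunly)
Wendle: 4  (via Irby)
Shortest route: Irby–Wendle = 4 km.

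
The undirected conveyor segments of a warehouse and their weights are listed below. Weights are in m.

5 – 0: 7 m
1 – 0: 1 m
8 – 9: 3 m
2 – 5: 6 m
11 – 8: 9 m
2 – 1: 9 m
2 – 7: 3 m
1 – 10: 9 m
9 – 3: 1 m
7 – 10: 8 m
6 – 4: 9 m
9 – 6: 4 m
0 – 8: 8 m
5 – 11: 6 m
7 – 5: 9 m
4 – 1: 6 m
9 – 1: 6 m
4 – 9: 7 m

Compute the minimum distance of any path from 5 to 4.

14 m

Candidate routes:
5 → 0 → 1 → 4: 7+1+6 = 14
5 → 2 → 1 → 4: 6+9+6 = 21
Cheapest is 5 → 0 → 1 → 4 at 14 m.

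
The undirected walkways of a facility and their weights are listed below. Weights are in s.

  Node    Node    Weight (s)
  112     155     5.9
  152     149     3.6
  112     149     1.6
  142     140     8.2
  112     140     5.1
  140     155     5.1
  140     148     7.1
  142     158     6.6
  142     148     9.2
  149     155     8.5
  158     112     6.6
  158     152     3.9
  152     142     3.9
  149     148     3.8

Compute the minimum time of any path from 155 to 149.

7.5 s

Shortest distances from 155:
155: 0
140: 5.1  (via 155)
112: 5.9  (via 155)
149: 7.5  (via 112)
Shortest route: 155–112–149 = 7.5 s.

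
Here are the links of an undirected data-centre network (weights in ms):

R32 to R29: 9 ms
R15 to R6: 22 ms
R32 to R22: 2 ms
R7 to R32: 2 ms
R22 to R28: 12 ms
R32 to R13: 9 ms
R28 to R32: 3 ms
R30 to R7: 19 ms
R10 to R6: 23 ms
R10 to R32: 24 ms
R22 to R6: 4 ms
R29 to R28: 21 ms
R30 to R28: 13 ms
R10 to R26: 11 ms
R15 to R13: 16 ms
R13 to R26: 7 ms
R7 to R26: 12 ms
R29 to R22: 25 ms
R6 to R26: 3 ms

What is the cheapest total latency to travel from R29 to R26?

18 ms

Settle nodes by increasing distance from R29:
R29: 0
R32: 9  (via R29)
R22: 11  (via R32)
R7: 11  (via R32)
R28: 12  (via R32)
R6: 15  (via R22)
R13: 18  (via R32)
R26: 18  (via R6)
Shortest route: R29–R32–R22–R6–R26 = 18 ms.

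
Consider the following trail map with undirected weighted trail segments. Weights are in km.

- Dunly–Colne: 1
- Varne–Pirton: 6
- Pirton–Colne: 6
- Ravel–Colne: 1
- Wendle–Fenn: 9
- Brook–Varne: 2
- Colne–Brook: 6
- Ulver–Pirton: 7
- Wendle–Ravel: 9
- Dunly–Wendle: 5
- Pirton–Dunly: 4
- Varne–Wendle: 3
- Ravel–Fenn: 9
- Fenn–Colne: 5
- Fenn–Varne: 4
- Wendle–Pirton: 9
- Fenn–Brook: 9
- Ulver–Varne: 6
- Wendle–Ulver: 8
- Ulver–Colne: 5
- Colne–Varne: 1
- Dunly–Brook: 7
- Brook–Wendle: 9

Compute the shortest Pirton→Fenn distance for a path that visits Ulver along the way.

17 km

Best Pirton to Ulver: Pirton–Ulver costing 7
Shortest Ulver→Fenn: Ulver–Colne–Fenn = 10
Total via Ulver: 7 + 10 = 17 km.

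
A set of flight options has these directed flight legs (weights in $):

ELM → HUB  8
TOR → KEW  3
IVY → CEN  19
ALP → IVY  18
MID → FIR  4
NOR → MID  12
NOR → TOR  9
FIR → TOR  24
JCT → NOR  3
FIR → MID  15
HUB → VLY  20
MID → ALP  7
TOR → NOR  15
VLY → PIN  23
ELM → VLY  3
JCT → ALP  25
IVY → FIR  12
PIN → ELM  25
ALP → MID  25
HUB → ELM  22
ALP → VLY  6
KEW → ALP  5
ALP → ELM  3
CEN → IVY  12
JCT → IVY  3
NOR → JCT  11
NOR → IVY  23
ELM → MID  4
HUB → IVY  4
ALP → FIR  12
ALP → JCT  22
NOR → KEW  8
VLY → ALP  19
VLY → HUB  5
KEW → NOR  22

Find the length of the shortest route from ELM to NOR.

$36

Compare a few routes:
ELM - VLY - ALP - JCT - NOR: 3+19+22+3 = 47
ELM - MID - FIR - TOR - NOR: 4+4+24+15 = 47
ELM - MID - ALP - JCT - NOR: 4+7+22+3 = 36
ELM - MID - FIR - TOR - KEW - NOR: 4+4+24+3+22 = 57
The minimum is $36 via ELM - MID - ALP - JCT - NOR.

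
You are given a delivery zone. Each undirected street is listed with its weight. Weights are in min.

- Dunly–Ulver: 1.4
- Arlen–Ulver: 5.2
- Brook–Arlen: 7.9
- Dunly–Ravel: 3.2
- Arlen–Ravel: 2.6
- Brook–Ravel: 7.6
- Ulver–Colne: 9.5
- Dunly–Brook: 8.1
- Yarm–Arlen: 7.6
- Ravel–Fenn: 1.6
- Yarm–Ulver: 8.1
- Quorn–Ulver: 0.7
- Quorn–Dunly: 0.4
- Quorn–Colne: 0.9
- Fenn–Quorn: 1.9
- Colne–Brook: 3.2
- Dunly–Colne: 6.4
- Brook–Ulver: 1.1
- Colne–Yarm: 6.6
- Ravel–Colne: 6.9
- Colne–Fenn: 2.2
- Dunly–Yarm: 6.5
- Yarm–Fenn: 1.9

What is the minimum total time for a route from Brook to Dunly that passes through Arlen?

Shortest Brook→Arlen: Brook–Ulver–Arlen = 6.3
Shortest Arlen→Dunly: Arlen–Ravel–Dunly = 5.8
Total via Arlen: 6.3 + 5.8 = 12.1 min.

12.1 min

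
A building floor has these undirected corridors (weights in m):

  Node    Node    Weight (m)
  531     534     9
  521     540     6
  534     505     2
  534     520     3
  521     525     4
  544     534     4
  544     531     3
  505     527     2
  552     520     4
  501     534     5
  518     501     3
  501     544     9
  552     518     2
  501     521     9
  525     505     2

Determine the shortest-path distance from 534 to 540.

14 m

Settle nodes by increasing distance from 534:
534: 0
505: 2  (via 534)
520: 3  (via 534)
544: 4  (via 534)
527: 4  (via 505)
525: 4  (via 505)
501: 5  (via 534)
531: 7  (via 544)
552: 7  (via 520)
518: 8  (via 501)
521: 8  (via 525)
540: 14  (via 521)
Shortest route: 534 → 505 → 525 → 521 → 540 = 14 m.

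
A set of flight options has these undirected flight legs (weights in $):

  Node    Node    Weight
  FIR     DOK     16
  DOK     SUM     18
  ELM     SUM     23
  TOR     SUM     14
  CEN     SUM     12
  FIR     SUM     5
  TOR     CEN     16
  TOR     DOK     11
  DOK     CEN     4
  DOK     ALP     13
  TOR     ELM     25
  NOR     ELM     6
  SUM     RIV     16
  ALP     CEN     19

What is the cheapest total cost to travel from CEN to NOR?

Settle nodes by increasing distance from CEN:
CEN: 0
DOK: 4  (via CEN)
SUM: 12  (via CEN)
TOR: 15  (via DOK)
ALP: 17  (via DOK)
FIR: 17  (via SUM)
RIV: 28  (via SUM)
ELM: 35  (via SUM)
NOR: 41  (via ELM)
Shortest route: CEN → SUM → ELM → NOR = $41.

$41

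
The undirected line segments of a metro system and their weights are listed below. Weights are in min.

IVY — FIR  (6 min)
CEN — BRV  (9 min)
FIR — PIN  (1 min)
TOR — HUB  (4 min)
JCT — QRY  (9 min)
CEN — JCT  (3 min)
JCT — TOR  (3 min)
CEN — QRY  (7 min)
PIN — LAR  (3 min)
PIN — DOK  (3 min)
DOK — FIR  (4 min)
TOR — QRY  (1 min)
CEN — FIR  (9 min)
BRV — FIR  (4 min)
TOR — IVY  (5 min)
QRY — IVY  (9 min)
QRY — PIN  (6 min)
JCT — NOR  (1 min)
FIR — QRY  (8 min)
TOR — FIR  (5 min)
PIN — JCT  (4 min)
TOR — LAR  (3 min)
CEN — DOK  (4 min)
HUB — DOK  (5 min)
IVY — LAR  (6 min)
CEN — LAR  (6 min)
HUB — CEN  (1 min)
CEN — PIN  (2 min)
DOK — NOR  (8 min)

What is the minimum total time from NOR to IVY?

Compare a few routes:
NOR → JCT → TOR → LAR → IVY: 1+3+3+6 = 13
NOR → JCT → TOR → IVY: 1+3+5 = 9
NOR → JCT → CEN → PIN → FIR → IVY: 1+3+2+1+6 = 13
NOR → JCT → PIN → FIR → IVY: 1+4+1+6 = 12
The minimum is 9 min via NOR → JCT → TOR → IVY.

9 min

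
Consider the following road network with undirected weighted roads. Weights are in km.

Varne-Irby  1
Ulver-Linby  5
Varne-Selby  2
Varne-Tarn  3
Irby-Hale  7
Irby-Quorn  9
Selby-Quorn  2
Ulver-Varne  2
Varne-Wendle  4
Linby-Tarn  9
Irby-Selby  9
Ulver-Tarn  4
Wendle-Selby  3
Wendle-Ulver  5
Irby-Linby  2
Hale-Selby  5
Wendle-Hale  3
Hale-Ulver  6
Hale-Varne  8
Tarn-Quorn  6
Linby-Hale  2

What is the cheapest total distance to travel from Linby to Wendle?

Running Dijkstra from Linby:
Linby: 0
Irby: 2  (via Linby)
Hale: 2  (via Linby)
Varne: 3  (via Irby)
Wendle: 5  (via Hale)
Shortest route: Linby–Hale–Wendle = 5 km.

5 km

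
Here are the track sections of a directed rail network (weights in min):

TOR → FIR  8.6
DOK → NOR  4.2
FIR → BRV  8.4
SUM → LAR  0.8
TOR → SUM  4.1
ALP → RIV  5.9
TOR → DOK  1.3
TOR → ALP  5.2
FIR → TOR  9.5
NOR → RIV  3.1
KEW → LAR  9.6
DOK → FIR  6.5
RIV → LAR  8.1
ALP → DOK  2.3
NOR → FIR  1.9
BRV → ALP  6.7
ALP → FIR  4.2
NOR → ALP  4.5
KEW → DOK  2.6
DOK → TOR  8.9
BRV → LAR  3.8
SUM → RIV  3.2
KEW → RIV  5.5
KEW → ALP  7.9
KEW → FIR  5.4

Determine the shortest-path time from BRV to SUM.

22 min

Settle nodes by increasing distance from BRV:
BRV: 0
LAR: 3.8  (via BRV)
ALP: 6.7  (via BRV)
DOK: 9  (via ALP)
FIR: 10.9  (via ALP)
RIV: 12.6  (via ALP)
NOR: 13.2  (via DOK)
TOR: 17.9  (via DOK)
SUM: 22  (via TOR)
Shortest route: BRV–ALP–DOK–TOR–SUM = 22 min.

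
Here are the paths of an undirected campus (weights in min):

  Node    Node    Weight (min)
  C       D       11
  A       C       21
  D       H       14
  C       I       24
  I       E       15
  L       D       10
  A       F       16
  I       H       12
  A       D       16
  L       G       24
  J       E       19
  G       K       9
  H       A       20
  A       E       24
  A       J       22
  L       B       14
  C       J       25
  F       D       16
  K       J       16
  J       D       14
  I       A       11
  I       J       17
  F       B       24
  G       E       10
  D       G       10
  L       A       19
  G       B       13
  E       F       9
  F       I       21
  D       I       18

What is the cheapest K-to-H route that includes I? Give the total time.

45 min

Best K to I: K–J–I costing 33
Best I to H: I–H costing 12
Total via I: 33 + 12 = 45 min.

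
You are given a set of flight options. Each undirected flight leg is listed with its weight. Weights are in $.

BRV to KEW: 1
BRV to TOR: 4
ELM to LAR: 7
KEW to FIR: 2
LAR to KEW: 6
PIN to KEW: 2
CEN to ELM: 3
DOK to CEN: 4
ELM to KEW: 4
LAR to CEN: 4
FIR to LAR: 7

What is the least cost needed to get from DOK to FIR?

$13

Compare a few routes:
DOK → CEN → ELM → KEW → FIR: 4+3+4+2 = 13
DOK → CEN → LAR → FIR: 4+4+7 = 15
DOK → CEN → LAR → KEW → FIR: 4+4+6+2 = 16
The minimum is $13 via DOK → CEN → ELM → KEW → FIR.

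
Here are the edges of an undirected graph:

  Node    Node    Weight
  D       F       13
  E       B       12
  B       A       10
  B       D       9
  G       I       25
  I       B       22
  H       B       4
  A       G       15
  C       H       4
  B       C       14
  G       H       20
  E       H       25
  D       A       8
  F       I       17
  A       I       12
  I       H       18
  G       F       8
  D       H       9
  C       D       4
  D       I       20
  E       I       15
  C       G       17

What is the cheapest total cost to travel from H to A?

14

Running Dijkstra from H:
H: 0
B: 4  (via H)
C: 4  (via H)
D: 8  (via C)
A: 14  (via B)
Shortest route: H–B–A = 14.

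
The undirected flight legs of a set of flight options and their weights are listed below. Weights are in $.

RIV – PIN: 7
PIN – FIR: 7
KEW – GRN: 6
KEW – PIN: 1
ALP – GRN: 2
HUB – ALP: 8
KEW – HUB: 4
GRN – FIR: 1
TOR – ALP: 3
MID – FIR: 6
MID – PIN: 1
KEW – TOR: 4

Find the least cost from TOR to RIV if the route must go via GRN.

$19

Shortest TOR→GRN: TOR–ALP–GRN = 5
Best GRN to RIV: GRN–KEW–PIN–RIV costing 14
Total via GRN: 5 + 14 = $19.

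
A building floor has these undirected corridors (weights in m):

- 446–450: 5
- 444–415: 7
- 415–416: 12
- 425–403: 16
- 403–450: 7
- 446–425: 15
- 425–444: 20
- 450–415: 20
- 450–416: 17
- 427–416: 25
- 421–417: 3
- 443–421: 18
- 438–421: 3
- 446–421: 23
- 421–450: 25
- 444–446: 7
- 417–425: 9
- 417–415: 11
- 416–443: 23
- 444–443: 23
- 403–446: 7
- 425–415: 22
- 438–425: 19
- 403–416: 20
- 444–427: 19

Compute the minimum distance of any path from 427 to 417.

Settle nodes by increasing distance from 427:
427: 0
444: 19  (via 427)
416: 25  (via 427)
415: 26  (via 444)
446: 26  (via 444)
450: 31  (via 446)
403: 33  (via 446)
417: 37  (via 415)
Shortest route: 427–444–415–417 = 37 m.

37 m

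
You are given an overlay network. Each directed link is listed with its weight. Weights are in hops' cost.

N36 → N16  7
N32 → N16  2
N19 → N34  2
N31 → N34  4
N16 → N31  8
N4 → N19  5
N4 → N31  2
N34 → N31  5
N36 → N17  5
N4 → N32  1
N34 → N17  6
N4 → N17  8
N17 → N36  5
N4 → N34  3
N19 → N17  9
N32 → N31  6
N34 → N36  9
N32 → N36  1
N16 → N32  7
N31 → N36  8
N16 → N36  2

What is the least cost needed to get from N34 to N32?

Shortest distances from N34:
N34: 0
N31: 5  (via N34)
N17: 6  (via N34)
N36: 9  (via N34)
N16: 16  (via N36)
N32: 23  (via N16)
Shortest route: N34 → N36 → N16 → N32 = 23 hops' cost.

23 hops' cost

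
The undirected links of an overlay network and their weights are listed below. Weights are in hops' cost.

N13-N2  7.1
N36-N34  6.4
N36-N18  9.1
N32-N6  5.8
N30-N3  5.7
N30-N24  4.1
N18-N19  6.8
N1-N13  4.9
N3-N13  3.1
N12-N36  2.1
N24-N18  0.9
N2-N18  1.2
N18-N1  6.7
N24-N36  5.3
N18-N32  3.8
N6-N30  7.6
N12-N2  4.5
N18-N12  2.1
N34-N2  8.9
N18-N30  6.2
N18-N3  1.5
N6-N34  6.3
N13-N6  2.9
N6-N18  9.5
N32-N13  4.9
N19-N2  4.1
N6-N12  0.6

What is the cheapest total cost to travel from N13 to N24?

5.5 hops' cost

Running Dijkstra from N13:
N13: 0
N6: 2.9  (via N13)
N3: 3.1  (via N13)
N12: 3.5  (via N6)
N18: 4.6  (via N3)
N32: 4.9  (via N13)
N1: 4.9  (via N13)
N24: 5.5  (via N18)
Shortest route: N13 → N3 → N18 → N24 = 5.5 hops' cost.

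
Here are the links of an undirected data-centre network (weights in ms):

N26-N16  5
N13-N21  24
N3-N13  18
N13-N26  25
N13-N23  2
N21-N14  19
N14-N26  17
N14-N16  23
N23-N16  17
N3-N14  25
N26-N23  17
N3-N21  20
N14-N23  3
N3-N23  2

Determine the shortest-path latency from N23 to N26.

Candidate routes:
N23–N26: 17 = 17
N23–N14–N26: 3+17 = 20
The minimum is 17 ms via N23–N26.

17 ms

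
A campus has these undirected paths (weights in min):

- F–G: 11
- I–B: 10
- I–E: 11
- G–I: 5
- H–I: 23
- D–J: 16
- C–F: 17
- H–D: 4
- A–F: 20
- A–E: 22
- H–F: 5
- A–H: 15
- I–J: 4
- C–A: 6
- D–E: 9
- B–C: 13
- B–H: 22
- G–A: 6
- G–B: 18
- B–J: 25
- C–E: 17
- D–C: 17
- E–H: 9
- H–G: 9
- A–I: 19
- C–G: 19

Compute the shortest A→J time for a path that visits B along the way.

33 min

Shortest A→B: A–C–B = 19
Shortest B→J: B–I–J = 14
Total via B: 19 + 14 = 33 min.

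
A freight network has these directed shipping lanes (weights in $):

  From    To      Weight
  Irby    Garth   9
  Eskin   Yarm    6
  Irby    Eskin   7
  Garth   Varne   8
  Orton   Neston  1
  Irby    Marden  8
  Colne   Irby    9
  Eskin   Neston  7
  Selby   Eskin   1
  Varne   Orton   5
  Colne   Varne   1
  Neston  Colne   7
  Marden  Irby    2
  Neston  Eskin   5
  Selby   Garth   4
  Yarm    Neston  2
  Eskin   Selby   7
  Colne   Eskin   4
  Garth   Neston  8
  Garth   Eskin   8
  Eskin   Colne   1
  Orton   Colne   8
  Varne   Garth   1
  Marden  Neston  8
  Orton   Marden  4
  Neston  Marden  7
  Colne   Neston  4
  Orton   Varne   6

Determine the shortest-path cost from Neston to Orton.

$12

Shortest distances from Neston:
Neston: 0
Eskin: 5  (via Neston)
Colne: 6  (via Eskin)
Marden: 7  (via Neston)
Varne: 7  (via Colne)
Garth: 8  (via Varne)
Irby: 9  (via Marden)
Yarm: 11  (via Eskin)
Orton: 12  (via Varne)
Shortest route: Neston → Eskin → Colne → Varne → Orton = $12.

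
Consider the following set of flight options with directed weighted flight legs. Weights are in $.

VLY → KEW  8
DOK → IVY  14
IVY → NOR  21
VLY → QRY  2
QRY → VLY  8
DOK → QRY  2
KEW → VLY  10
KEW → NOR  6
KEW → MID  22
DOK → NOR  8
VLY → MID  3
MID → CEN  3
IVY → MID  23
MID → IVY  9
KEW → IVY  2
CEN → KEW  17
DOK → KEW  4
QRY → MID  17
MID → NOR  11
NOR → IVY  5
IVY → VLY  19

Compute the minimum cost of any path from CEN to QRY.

Enumerating some paths:
CEN–KEW–IVY–VLY–QRY: 17+2+19+2 = 40
CEN–KEW–NOR–IVY–VLY–QRY: 17+6+5+19+2 = 49
CEN–KEW–VLY–QRY: 17+10+2 = 29
CEN–KEW–MID–IVY–VLY–QRY: 17+22+9+19+2 = 69
Cheapest is CEN–KEW–VLY–QRY at $29.

$29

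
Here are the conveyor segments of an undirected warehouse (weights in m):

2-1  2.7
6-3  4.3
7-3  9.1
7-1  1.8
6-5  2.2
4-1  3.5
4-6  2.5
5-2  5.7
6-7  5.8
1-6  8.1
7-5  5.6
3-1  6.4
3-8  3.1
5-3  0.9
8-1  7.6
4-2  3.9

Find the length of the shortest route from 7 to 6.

Settle nodes by increasing distance from 7:
7: 0
1: 1.8  (via 7)
2: 4.5  (via 1)
4: 5.3  (via 1)
5: 5.6  (via 7)
6: 5.8  (via 7)
Shortest route: 7–6 = 5.8 m.

5.8 m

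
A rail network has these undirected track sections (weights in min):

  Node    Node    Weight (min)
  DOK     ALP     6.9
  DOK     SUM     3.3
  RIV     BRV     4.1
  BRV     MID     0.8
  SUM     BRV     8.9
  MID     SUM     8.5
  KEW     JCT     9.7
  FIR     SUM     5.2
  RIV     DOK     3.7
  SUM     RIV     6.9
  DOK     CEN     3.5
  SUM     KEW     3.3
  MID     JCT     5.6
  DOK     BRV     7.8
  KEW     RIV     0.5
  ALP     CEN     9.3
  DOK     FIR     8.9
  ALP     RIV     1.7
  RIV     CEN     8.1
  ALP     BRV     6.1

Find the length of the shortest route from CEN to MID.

Settle nodes by increasing distance from CEN:
CEN: 0
DOK: 3.5  (via CEN)
SUM: 6.8  (via DOK)
RIV: 7.2  (via DOK)
KEW: 7.7  (via RIV)
ALP: 8.9  (via RIV)
BRV: 11.3  (via DOK)
FIR: 12  (via SUM)
MID: 12.1  (via BRV)
Shortest route: CEN → DOK → BRV → MID = 12.1 min.

12.1 min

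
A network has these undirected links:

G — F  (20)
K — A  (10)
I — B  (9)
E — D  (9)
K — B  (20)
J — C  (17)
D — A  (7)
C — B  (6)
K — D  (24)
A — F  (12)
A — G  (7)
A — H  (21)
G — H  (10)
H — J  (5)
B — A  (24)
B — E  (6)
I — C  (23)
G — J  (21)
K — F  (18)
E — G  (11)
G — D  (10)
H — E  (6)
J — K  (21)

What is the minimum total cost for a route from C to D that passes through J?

Shortest C→J: C → J = 17
Shortest J→D: J → H → E → D = 20
Total via J: 17 + 20 = 37.

37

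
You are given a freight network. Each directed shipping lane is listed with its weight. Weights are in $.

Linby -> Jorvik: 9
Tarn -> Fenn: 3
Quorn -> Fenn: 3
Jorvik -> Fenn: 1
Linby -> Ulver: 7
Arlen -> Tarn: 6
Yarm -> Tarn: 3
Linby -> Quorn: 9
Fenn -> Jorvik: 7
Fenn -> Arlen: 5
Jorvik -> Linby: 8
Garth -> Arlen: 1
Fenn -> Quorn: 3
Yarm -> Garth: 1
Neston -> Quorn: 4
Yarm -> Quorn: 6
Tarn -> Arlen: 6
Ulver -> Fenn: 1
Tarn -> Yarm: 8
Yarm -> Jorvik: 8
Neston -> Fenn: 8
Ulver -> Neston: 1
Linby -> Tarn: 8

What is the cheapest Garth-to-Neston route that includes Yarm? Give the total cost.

$39

Best Garth to Yarm: Garth → Arlen → Tarn → Yarm costing 15
Shortest Yarm→Neston: Yarm → Jorvik → Linby → Ulver → Neston = 24
Total via Yarm: 15 + 24 = $39.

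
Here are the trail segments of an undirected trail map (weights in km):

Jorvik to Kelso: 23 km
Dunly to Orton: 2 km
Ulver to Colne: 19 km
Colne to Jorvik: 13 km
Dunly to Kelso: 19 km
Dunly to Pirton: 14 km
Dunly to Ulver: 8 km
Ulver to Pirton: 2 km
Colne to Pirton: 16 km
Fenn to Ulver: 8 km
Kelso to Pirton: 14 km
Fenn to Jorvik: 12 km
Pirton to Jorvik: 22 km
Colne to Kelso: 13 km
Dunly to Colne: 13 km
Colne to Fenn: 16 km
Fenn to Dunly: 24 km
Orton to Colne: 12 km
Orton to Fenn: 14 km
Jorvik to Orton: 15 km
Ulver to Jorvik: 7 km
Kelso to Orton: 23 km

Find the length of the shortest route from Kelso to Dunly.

Enumerating some paths:
Kelso - Dunly: 19 = 19
Kelso - Colne - Dunly: 13+13 = 26
Kelso - Orton - Dunly: 23+2 = 25
Kelso - Pirton - Ulver - Dunly: 14+2+8 = 24
Cheapest is Kelso - Dunly at 19 km.

19 km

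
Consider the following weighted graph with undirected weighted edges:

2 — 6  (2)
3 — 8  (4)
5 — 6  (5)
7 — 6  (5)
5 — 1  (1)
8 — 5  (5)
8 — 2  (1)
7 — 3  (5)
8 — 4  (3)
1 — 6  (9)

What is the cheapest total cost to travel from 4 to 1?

9

Enumerating some paths:
4 - 8 - 5 - 1: 3+5+1 = 9
4 - 8 - 2 - 6 - 5 - 1: 3+1+2+5+1 = 12
The minimum is 9 via 4 - 8 - 5 - 1.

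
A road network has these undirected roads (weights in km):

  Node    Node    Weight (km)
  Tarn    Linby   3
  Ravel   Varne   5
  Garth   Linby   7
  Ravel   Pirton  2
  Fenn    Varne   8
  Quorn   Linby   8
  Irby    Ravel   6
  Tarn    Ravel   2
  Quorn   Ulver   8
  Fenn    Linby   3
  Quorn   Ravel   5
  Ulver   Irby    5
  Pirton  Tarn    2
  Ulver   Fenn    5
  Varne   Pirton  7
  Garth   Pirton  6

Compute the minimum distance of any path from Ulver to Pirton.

Settle nodes by increasing distance from Ulver:
Ulver: 0
Irby: 5  (via Ulver)
Fenn: 5  (via Ulver)
Linby: 8  (via Fenn)
Quorn: 8  (via Ulver)
Tarn: 11  (via Linby)
Ravel: 11  (via Irby)
Varne: 13  (via Fenn)
Pirton: 13  (via Tarn)
Shortest route: Ulver–Fenn–Linby–Tarn–Pirton = 13 km.

13 km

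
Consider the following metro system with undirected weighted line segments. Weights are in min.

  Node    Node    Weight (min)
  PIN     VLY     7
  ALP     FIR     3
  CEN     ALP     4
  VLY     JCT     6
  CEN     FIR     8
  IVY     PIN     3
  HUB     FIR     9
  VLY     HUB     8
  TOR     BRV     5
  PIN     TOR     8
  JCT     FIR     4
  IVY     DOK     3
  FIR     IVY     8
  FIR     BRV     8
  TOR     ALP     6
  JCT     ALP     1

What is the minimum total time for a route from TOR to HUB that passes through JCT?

Shortest TOR→JCT: TOR → ALP → JCT = 7
Best JCT to HUB: JCT → FIR → HUB costing 13
Total via JCT: 7 + 13 = 20 min.

20 min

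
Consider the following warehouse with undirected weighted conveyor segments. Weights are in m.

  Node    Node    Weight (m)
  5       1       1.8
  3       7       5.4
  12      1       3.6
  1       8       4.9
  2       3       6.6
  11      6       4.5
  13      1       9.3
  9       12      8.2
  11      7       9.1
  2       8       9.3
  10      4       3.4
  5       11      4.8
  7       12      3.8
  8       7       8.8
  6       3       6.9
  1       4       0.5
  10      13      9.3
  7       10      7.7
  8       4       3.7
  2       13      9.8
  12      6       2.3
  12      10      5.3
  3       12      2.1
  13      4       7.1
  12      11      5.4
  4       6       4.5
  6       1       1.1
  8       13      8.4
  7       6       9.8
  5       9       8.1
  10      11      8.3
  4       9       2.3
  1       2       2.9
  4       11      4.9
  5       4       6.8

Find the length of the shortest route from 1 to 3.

Running Dijkstra from 1:
1: 0
4: 0.5  (via 1)
6: 1.1  (via 1)
5: 1.8  (via 1)
9: 2.8  (via 4)
2: 2.9  (via 1)
12: 3.4  (via 6)
10: 3.9  (via 4)
8: 4.2  (via 4)
11: 5.4  (via 4)
3: 5.5  (via 12)
Shortest route: 1–6–12–3 = 5.5 m.

5.5 m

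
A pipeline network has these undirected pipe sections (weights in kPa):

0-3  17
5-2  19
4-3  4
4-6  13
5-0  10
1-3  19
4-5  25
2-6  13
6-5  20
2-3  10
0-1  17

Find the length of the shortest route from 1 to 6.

36 kPa

Compare a few routes:
1–3–2–6: 19+10+13 = 42
1–3–4–6: 19+4+13 = 36
Cheapest is 1–3–4–6 at 36 kPa.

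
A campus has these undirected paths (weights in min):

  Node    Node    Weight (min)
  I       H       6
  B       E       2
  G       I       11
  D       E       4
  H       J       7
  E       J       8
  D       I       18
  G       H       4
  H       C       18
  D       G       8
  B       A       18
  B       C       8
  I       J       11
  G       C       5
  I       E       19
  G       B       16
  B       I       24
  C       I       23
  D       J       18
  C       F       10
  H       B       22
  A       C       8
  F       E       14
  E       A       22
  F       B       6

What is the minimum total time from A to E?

18 min

Running Dijkstra from A:
A: 0
C: 8  (via A)
G: 13  (via C)
B: 16  (via C)
H: 17  (via G)
E: 18  (via B)
Shortest route: A → C → B → E = 18 min.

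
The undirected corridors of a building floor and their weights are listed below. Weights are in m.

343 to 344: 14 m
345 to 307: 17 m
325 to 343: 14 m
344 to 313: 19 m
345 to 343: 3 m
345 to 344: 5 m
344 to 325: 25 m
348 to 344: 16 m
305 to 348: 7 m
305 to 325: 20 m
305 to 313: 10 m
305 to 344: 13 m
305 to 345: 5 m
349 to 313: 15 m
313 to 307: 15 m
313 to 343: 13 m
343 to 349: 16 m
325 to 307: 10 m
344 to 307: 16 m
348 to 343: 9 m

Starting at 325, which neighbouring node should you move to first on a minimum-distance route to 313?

Enumerating some paths:
325 - 343 - 313: 14+13 = 27
325 - 307 - 313: 10+15 = 25
Cheapest is 325 - 307 - 313 at 25 m.
So from 325 the first move is to 307.

307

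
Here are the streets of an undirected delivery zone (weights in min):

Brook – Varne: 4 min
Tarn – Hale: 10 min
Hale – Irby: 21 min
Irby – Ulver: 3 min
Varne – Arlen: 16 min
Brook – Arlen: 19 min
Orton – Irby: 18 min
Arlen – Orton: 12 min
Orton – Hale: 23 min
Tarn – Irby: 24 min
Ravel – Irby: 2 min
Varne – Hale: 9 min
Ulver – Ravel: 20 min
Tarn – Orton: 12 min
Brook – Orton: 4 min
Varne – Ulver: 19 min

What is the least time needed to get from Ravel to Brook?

Settle nodes by increasing distance from Ravel:
Ravel: 0
Irby: 2  (via Ravel)
Ulver: 5  (via Irby)
Orton: 20  (via Irby)
Hale: 23  (via Irby)
Brook: 24  (via Orton)
Shortest route: Ravel–Irby–Orton–Brook = 24 min.

24 min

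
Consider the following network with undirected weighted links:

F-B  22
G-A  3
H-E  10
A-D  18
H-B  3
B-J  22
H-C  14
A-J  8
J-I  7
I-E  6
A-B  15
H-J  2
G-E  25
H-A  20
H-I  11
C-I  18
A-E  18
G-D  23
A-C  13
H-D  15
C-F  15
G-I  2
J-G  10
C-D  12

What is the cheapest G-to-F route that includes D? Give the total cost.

48

Shortest G→D: G → A → D = 21
Shortest D→F: D → C → F = 27
Total via D: 21 + 27 = 48.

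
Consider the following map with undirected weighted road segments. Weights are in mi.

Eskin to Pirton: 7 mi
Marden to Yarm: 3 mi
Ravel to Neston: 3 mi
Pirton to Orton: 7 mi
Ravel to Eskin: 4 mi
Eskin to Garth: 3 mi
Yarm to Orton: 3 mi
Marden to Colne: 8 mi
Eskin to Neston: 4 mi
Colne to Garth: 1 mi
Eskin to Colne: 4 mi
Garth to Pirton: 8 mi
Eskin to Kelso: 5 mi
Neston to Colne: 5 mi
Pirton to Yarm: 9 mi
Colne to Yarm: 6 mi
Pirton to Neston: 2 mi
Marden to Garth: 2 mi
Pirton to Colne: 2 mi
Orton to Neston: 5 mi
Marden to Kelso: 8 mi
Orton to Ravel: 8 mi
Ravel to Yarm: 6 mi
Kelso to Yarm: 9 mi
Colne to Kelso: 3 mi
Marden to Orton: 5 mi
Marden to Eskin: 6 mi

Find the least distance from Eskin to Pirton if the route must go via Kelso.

Best Eskin to Kelso: Eskin–Kelso costing 5
Shortest Kelso→Pirton: Kelso–Colne–Pirton = 5
Total via Kelso: 5 + 5 = 10 mi.

10 mi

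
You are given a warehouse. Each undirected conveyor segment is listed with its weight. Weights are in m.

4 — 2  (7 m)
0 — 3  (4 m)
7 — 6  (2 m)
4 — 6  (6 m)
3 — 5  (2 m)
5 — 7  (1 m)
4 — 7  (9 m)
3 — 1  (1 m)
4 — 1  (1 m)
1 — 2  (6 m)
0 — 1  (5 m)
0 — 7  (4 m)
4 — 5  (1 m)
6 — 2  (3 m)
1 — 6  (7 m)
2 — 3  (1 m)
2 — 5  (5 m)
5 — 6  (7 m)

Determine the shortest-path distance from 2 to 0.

5 m

Shortest distances from 2:
2: 0
3: 1  (via 2)
1: 2  (via 3)
4: 3  (via 1)
5: 3  (via 3)
6: 3  (via 2)
7: 4  (via 5)
0: 5  (via 3)
Shortest route: 2–3–0 = 5 m.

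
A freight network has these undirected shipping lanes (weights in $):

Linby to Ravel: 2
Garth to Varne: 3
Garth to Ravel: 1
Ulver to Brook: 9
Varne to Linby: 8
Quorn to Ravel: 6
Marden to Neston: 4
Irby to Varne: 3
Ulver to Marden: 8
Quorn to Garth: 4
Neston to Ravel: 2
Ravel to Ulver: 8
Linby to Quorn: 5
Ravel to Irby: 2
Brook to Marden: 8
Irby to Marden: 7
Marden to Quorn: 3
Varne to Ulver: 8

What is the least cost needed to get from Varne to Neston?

$6

Compare a few routes:
Varne - Linby - Ravel - Neston: 8+2+2 = 12
Varne - Garth - Ravel - Neston: 3+1+2 = 6
Varne - Irby - Ravel - Neston: 3+2+2 = 7
Varne - Irby - Marden - Neston: 3+7+4 = 14
The minimum is $6 via Varne - Garth - Ravel - Neston.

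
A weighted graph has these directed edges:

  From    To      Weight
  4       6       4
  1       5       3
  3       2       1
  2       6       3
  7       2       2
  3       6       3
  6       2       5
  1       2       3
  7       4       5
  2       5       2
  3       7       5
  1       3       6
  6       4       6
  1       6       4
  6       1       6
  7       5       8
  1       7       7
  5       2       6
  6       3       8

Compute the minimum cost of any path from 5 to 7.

Running Dijkstra from 5:
5: 0
2: 6  (via 5)
6: 9  (via 2)
1: 15  (via 6)
4: 15  (via 6)
3: 17  (via 6)
7: 22  (via 1)
Shortest route: 5–2–6–1–7 = 22.

22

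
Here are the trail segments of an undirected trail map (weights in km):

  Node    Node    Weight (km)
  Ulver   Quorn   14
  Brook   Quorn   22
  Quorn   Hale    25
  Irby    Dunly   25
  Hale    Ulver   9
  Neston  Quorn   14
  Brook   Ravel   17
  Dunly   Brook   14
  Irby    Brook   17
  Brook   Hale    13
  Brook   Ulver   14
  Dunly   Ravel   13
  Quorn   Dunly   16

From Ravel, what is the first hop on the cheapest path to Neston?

Dunly

Compare a few routes:
Ravel - Brook - Ulver - Quorn - Neston: 17+14+14+14 = 59
Ravel - Dunly - Quorn - Neston: 13+16+14 = 43
Ravel - Brook - Dunly - Quorn - Neston: 17+14+16+14 = 61
Ravel - Brook - Quorn - Neston: 17+22+14 = 53
The minimum is 43 km via Ravel - Dunly - Quorn - Neston.
So from Ravel the first move is to Dunly.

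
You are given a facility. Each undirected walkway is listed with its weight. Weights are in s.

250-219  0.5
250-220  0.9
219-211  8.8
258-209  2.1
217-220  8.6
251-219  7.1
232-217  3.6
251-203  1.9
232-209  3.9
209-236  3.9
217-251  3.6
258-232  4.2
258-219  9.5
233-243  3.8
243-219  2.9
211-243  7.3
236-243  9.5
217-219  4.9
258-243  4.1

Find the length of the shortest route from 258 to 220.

Shortest distances from 258:
258: 0
209: 2.1  (via 258)
243: 4.1  (via 258)
232: 4.2  (via 258)
236: 6  (via 209)
219: 7  (via 243)
250: 7.5  (via 219)
217: 7.8  (via 232)
233: 7.9  (via 243)
220: 8.4  (via 250)
Shortest route: 258–243–219–250–220 = 8.4 s.

8.4 s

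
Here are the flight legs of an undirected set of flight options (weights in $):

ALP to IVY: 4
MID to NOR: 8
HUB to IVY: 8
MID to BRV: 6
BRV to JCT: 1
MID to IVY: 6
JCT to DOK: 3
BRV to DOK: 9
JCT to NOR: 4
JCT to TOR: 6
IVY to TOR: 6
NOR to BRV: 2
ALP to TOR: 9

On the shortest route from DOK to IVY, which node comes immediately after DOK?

JCT

Candidate routes:
DOK → JCT → TOR → IVY: 3+6+6 = 15
DOK → JCT → BRV → MID → IVY: 3+1+6+6 = 16
The minimum is $15 via DOK → JCT → TOR → IVY.
So from DOK the first move is to JCT.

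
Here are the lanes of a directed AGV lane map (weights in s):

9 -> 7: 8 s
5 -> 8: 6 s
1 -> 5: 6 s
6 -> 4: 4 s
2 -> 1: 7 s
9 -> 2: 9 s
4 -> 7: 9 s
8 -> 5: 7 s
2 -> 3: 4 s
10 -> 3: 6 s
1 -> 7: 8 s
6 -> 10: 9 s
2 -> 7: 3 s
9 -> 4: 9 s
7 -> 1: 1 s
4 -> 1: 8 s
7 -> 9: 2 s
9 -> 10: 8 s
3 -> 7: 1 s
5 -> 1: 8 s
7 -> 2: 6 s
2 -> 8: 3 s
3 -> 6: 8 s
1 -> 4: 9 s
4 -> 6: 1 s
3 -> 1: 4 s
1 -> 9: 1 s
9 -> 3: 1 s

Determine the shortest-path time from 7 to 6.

11 s

Compare a few routes:
7–9–3–6: 2+1+8 = 11
7–9–4–6: 2+9+1 = 12
7–9–3–1–4–6: 2+1+4+9+1 = 17
7–1–9–4–6: 1+1+9+1 = 12
The minimum is 11 s via 7–9–3–6.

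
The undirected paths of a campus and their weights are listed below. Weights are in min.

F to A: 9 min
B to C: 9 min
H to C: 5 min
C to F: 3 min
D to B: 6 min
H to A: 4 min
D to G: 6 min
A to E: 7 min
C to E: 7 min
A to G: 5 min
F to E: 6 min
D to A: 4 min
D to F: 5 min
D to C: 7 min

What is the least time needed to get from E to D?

11 min

Candidate routes:
E–C–D: 7+7 = 14
E–C–F–D: 7+3+5 = 15
E–F–D: 6+5 = 11
Cheapest is E–F–D at 11 min.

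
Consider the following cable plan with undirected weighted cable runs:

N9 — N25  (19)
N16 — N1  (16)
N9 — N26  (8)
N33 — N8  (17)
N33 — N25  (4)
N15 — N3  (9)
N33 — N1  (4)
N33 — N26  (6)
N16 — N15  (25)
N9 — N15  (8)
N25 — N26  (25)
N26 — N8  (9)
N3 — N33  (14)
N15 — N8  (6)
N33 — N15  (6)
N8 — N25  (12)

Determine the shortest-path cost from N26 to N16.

26

Settle nodes by increasing distance from N26:
N26: 0
N33: 6  (via N26)
N9: 8  (via N26)
N8: 9  (via N26)
N1: 10  (via N33)
N25: 10  (via N33)
N15: 12  (via N33)
N3: 20  (via N33)
N16: 26  (via N1)
Shortest route: N26 → N33 → N1 → N16 = 26.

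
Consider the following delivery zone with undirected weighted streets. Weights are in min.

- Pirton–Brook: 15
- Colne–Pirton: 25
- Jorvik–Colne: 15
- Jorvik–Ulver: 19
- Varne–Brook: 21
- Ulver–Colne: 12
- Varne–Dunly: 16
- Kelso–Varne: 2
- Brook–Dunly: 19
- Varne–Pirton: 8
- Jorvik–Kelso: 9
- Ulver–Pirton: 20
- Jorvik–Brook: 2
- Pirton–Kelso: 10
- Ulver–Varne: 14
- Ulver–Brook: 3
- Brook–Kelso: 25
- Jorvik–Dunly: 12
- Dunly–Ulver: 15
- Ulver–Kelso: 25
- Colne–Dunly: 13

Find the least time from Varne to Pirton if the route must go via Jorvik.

Shortest Varne→Jorvik: Varne–Kelso–Jorvik = 11
Best Jorvik to Pirton: Jorvik–Brook–Pirton costing 17
Total via Jorvik: 11 + 17 = 28 min.

28 min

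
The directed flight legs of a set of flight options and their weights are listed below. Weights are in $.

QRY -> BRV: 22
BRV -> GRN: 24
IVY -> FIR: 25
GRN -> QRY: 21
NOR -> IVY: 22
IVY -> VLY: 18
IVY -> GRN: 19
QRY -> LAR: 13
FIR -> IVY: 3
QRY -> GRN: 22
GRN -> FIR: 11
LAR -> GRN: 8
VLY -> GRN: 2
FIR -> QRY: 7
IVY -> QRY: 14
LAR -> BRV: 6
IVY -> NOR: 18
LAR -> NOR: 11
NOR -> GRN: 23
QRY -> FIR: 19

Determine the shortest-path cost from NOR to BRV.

$55

Enumerating some paths:
NOR–IVY–QRY–BRV: 22+14+22 = 58
NOR–IVY–QRY–LAR–BRV: 22+14+13+6 = 55
Cheapest is NOR–IVY–QRY–LAR–BRV at $55.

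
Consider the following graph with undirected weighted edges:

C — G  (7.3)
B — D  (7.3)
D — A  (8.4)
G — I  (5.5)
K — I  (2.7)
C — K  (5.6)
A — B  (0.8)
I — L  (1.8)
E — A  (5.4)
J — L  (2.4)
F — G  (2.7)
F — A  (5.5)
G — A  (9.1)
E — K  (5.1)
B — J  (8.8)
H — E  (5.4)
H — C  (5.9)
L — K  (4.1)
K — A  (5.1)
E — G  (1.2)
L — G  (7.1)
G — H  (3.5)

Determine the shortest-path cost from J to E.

Running Dijkstra from J:
J: 0
L: 2.4  (via J)
I: 4.2  (via L)
K: 6.5  (via L)
B: 8.8  (via J)
G: 9.5  (via L)
A: 9.6  (via B)
E: 10.7  (via G)
Shortest route: J → L → G → E = 10.7.

10.7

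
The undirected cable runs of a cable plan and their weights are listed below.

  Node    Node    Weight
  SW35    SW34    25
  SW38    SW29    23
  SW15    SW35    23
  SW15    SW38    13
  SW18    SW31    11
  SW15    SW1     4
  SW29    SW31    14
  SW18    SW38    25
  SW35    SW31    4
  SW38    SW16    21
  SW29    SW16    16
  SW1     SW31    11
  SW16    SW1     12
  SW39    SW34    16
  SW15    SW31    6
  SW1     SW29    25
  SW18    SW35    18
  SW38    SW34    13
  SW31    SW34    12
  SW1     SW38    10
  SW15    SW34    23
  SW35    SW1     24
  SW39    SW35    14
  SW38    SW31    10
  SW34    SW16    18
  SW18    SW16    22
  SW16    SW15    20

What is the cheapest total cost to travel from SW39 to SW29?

Enumerating some paths:
SW39 → SW34 → SW31 → SW29: 16+12+14 = 42
SW39 → SW35 → SW31 → SW29: 14+4+14 = 32
SW39 → SW34 → SW16 → SW29: 16+18+16 = 50
SW39 → SW35 → SW31 → SW38 → SW29: 14+4+10+23 = 51
The minimum is 32 via SW39 → SW35 → SW31 → SW29.

32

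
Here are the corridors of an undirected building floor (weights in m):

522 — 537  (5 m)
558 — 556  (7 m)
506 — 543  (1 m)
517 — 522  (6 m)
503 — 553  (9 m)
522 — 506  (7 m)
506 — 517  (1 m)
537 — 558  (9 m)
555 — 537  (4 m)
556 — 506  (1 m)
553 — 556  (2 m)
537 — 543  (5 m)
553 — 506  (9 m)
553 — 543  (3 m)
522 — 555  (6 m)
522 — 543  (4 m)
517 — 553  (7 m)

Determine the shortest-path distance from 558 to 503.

Running Dijkstra from 558:
558: 0
556: 7  (via 558)
506: 8  (via 556)
517: 9  (via 506)
537: 9  (via 558)
543: 9  (via 506)
553: 9  (via 556)
522: 13  (via 543)
555: 13  (via 537)
503: 18  (via 553)
Shortest route: 558–556–553–503 = 18 m.

18 m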